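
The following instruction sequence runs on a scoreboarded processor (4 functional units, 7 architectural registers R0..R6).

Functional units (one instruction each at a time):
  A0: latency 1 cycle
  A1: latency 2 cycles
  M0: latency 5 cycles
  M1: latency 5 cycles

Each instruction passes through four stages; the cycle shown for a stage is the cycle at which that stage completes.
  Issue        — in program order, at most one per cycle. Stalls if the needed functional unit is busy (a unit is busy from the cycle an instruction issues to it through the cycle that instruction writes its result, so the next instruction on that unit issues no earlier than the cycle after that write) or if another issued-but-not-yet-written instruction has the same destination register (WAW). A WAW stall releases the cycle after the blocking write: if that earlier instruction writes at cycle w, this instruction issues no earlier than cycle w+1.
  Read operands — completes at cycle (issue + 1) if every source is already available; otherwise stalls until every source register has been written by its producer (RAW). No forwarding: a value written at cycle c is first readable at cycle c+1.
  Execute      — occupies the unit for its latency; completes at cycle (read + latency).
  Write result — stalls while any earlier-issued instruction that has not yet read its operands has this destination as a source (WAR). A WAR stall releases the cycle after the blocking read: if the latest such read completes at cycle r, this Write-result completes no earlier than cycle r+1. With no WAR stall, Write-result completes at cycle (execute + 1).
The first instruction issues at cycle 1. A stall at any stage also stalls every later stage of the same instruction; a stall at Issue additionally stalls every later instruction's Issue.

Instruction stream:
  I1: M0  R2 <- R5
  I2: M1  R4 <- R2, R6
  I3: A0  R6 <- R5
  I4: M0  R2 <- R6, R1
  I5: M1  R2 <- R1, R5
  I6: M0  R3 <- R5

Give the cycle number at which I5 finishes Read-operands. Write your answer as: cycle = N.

cycle 1: I1→M0
cycle 2: I1 RO; I2→M1
cycle 3: I3→A0
cycle 4: I3 RO
cycle 5: I3 EX
cycle 7: I1 EX
cycle 8: I1 WR R2
cycle 9: I2 RO; I4→M0
cycle 10: I3 WR R6
cycle 11: I4 RO
cycle 14: I2 EX
cycle 15: I2 WR R4
cycle 16: I4 EX
cycle 17: I4 WR R2
cycle 18: I5→M1
cycle 19: I5 RO; I6→M0
cycle 20: I6 RO
cycle 24: I5 EX
cycle 25: I5 WR R2; I6 EX
cycle 26: I6 WR R3

cycle = 19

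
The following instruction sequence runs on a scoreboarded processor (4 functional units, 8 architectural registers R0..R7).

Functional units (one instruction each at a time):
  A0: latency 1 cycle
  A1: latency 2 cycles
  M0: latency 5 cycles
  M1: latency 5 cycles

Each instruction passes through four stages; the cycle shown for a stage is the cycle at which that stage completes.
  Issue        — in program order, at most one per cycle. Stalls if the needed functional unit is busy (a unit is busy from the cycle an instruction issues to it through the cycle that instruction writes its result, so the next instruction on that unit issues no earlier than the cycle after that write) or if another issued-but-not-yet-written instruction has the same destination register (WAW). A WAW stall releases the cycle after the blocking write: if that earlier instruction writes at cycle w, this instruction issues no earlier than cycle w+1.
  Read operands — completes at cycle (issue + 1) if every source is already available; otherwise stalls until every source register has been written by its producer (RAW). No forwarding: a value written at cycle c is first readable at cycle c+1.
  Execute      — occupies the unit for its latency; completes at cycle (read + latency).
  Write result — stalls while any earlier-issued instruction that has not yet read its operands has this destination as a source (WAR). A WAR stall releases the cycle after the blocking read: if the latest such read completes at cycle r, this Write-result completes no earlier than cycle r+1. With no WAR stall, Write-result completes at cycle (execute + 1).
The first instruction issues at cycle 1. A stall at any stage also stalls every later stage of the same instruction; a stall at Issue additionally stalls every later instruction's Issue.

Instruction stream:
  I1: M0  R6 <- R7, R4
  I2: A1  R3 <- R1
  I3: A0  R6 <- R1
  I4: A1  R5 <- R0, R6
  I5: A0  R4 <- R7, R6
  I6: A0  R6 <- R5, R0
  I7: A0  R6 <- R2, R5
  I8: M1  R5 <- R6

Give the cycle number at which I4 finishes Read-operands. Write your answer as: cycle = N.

I1 -> (1, 2, 7, 8)
I2 -> (2, 3, 5, 6)
I3 -> (9, 10, 11, 12)  // WAW R6: wait I1 write@8
I4 -> (10, 13, 15, 16)  // RAW R6: wait I3 write@12
I5 -> (13, 14, 15, 16)  // struct: A0 busy until I3 writes@12
I6 -> (17, 18, 19, 20)  // struct: A0 busy until I5 writes@16
I7 -> (21, 22, 23, 24)  // struct: A0 busy until I6 writes@20
I8 -> (22, 25, 30, 31)  // RAW R6: wait I7 write@24

cycle = 13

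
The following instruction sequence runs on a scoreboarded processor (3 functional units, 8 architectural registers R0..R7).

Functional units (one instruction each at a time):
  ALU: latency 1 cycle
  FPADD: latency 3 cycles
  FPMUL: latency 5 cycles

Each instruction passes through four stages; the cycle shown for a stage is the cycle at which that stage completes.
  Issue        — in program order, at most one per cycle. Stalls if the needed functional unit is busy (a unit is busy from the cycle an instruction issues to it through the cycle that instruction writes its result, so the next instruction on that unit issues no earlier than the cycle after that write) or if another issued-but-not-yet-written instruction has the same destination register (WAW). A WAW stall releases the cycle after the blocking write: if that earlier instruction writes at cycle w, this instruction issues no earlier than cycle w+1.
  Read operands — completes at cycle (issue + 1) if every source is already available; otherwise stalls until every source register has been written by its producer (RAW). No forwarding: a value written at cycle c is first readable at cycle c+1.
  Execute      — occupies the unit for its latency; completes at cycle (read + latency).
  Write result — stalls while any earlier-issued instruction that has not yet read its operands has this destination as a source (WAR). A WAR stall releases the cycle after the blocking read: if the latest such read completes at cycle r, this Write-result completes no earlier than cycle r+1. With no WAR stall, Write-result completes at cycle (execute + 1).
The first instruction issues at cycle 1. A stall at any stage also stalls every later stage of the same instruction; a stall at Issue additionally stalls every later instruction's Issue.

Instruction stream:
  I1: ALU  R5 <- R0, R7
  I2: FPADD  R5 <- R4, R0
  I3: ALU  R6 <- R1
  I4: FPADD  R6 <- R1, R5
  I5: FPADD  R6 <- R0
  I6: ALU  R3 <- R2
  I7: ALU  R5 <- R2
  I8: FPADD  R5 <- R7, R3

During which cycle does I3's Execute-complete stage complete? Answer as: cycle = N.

cycle = 8

[1] I1 dispatched to ALU
[2] I1 operands ready
[3] I1 complete
[4] R5←I1
[5] I2 dispatched to FPADD
[6] I2 operands ready | I3 dispatched to ALU
[7] I3 operands ready
[8] I3 complete
[9] I2 complete | R6←I3
[10] R5←I2
[11] I4 dispatched to FPADD
[12] I4 operands ready
[15] I4 complete
[16] R6←I4
[17] I5 dispatched to FPADD
[18] I5 operands ready | I6 dispatched to ALU
[19] I6 operands ready
[20] I6 complete
[21] I5 complete | R3←I6
[22] R6←I5 | I7 dispatched to ALU
[23] I7 operands ready
[24] I7 complete
[25] R5←I7
[26] I8 dispatched to FPADD
[27] I8 operands ready
[30] I8 complete
[31] R5←I8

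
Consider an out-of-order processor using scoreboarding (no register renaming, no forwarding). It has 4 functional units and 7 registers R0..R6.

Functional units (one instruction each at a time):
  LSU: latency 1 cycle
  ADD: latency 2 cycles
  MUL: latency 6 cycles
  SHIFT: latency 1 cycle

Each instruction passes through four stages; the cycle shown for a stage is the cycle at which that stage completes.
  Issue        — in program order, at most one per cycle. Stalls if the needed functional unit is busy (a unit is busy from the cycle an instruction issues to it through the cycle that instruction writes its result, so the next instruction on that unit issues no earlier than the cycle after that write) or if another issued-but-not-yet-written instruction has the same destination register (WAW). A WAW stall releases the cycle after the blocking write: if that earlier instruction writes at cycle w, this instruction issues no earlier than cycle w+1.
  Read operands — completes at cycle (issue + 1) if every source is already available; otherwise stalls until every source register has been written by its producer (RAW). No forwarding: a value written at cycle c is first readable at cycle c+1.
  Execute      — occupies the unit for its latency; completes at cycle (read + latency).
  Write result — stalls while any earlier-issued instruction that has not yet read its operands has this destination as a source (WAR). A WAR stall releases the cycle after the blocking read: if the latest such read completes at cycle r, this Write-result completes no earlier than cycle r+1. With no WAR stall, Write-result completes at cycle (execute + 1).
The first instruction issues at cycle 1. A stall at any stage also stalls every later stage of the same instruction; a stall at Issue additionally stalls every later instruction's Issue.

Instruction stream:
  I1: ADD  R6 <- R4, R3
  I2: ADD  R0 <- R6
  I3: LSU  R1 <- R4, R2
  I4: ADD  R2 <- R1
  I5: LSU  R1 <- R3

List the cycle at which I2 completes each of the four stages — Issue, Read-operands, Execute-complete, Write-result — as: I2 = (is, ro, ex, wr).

I2 = (6, 7, 9, 10)

I1 -> (1, 2, 4, 5)
I2 -> (6, 7, 9, 10)  // struct: ADD busy until I1 writes@5
I3 -> (7, 8, 9, 10)
I4 -> (11, 12, 14, 15)  // struct: ADD busy until I2 writes@10
I5 -> (12, 13, 14, 15)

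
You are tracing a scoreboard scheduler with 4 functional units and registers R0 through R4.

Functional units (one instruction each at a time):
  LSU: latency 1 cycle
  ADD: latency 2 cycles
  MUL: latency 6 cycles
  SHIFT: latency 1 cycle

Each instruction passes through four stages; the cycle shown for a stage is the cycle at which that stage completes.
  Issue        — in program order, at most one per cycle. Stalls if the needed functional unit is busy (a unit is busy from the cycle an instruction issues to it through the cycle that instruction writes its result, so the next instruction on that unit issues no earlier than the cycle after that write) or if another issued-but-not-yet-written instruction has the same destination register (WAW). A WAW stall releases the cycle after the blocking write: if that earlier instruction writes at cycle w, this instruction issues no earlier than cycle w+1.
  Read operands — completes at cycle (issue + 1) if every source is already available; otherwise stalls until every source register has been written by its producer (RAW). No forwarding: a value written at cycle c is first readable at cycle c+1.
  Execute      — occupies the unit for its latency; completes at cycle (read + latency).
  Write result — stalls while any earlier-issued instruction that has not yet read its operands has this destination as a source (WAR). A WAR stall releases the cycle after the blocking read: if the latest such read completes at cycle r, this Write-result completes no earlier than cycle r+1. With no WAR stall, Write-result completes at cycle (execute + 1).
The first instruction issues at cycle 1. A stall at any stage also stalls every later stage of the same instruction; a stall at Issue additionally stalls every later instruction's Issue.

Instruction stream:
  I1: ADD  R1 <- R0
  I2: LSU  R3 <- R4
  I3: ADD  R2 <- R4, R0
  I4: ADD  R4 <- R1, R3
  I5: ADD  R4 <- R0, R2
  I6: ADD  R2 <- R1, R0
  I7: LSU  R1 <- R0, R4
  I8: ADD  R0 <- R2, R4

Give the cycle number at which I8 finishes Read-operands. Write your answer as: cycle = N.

c1: issue I1 (ADD)
c2: I1 read-ops, issue I2 (LSU)
c3: I2 read-ops
c4: I1 finished on ADD, I2 finished on LSU
c5: I1→R1, I2→R3
c6: issue I3 (ADD)
c7: I3 read-ops
c9: I3 finished on ADD
c10: I3→R2
c11: issue I4 (ADD)
c12: I4 read-ops
c14: I4 finished on ADD
c15: I4→R4
c16: issue I5 (ADD)
c17: I5 read-ops
c19: I5 finished on ADD
c20: I5→R4
c21: issue I6 (ADD)
c22: I6 read-ops, issue I7 (LSU)
c23: I7 read-ops
c24: I6 finished on ADD, I7 finished on LSU
c25: I6→R2, I7→R1
c26: issue I8 (ADD)
c27: I8 read-ops
c29: I8 finished on ADD
c30: I8→R0

cycle = 27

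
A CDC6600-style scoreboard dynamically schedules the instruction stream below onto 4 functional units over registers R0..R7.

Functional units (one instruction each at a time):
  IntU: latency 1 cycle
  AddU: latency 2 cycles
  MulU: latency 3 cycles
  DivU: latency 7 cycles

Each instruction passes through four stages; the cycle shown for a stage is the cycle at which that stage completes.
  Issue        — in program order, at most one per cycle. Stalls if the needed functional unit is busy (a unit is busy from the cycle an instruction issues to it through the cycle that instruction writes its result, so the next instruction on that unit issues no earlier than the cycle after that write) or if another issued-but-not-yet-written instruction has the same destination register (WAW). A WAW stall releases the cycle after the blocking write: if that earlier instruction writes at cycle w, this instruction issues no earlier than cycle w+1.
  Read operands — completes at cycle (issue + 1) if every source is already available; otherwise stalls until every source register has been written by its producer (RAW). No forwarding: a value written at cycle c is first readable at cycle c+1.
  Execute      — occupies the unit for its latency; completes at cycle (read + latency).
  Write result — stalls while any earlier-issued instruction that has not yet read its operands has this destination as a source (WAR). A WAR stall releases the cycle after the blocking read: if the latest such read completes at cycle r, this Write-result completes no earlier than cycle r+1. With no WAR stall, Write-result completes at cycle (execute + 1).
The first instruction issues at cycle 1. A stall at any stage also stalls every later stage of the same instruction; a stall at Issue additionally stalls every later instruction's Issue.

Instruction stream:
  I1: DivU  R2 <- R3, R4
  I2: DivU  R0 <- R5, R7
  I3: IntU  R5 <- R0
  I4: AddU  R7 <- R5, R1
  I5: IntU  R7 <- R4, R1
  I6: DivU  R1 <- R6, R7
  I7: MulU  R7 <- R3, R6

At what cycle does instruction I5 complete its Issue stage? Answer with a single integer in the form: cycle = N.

  I1 | 1 | 2 | 9 | 10
  I2 | 11 | 12 | 19 | 20   struct: DivU busy until I1 writes@10
  I3 | 12 | 21 | 22 | 23   RAW R0: wait I2 write@20
  I4 | 13 | 24 | 26 | 27   RAW R5: wait I3 write@23
  I5 | 28 | 29 | 30 | 31   WAW R7: wait I4 write@27
  I6 | 29 | 32 | 39 | 40   RAW R7: wait I5 write@31
  I7 | 32 | 33 | 36 | 37   WAW R7: wait I5 write@31

cycle = 28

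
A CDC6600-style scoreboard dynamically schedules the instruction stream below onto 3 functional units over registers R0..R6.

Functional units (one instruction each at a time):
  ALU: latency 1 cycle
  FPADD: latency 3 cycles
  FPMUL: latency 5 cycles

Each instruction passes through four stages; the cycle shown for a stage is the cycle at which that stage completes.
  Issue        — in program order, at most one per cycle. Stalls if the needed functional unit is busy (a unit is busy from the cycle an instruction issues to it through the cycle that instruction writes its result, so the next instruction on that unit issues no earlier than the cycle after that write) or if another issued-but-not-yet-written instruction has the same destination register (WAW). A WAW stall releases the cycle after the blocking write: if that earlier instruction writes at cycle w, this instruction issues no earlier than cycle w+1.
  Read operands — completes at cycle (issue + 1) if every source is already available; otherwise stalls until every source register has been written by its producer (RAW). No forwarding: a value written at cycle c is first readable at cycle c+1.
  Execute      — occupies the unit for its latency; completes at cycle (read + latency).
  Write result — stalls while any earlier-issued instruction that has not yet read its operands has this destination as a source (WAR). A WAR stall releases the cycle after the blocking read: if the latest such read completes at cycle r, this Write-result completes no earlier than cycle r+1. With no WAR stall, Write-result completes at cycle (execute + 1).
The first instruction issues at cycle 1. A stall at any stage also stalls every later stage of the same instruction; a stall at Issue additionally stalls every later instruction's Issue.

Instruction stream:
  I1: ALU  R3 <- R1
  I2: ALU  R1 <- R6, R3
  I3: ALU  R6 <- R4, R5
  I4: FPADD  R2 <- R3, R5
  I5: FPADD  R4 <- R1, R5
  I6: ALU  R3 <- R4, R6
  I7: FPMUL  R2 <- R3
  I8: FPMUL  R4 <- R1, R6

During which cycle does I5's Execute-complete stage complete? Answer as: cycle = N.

[I1] 1/2/3/4
[I2] 5/6/7/8  (struct: ALU busy until I1 writes@4)
[I3] 9/10/11/12  (struct: ALU busy until I2 writes@8)
[I4] 10/11/14/15
[I5] 16/17/20/21  (struct: FPADD busy until I4 writes@15)
[I6] 17/22/23/24  (RAW R4: wait I5 write@21)
[I7] 18/25/30/31  (RAW R3: wait I6 write@24)
[I8] 32/33/38/39  (struct: FPMUL busy until I7 writes@31)

cycle = 20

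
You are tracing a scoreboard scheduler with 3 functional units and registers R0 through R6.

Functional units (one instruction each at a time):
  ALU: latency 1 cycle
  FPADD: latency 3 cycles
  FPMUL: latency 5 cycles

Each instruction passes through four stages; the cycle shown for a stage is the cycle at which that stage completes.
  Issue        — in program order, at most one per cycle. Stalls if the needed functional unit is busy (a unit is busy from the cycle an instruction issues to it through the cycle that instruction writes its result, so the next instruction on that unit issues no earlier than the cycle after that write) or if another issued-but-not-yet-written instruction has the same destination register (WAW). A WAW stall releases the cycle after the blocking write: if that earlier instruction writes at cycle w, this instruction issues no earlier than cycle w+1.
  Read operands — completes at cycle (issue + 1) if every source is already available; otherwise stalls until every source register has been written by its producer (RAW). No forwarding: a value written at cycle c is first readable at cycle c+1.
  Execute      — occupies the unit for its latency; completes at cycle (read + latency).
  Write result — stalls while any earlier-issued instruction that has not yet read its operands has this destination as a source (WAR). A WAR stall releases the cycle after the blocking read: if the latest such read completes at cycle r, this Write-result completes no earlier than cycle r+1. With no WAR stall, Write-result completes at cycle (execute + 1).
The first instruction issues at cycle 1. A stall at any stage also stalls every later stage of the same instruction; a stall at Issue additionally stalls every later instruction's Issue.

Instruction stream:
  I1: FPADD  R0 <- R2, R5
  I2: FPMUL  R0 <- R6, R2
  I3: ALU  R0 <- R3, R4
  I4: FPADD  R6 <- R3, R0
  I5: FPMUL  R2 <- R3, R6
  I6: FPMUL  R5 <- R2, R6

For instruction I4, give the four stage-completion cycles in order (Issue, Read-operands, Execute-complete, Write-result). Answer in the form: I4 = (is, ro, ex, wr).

I4 = (16, 19, 22, 23)

I1: IS=1 RO=2 EX=5 WR=6
I2: IS=7 RO=8 EX=13 WR=14  [WAW R0: wait I1 write@6]
I3: IS=15 RO=16 EX=17 WR=18  [WAW R0: wait I2 write@14]
I4: IS=16 RO=19 EX=22 WR=23  [RAW R0: wait I3 write@18]
I5: IS=17 RO=24 EX=29 WR=30  [RAW R6: wait I4 write@23]
I6: IS=31 RO=32 EX=37 WR=38  [struct: FPMUL busy until I5 writes@30]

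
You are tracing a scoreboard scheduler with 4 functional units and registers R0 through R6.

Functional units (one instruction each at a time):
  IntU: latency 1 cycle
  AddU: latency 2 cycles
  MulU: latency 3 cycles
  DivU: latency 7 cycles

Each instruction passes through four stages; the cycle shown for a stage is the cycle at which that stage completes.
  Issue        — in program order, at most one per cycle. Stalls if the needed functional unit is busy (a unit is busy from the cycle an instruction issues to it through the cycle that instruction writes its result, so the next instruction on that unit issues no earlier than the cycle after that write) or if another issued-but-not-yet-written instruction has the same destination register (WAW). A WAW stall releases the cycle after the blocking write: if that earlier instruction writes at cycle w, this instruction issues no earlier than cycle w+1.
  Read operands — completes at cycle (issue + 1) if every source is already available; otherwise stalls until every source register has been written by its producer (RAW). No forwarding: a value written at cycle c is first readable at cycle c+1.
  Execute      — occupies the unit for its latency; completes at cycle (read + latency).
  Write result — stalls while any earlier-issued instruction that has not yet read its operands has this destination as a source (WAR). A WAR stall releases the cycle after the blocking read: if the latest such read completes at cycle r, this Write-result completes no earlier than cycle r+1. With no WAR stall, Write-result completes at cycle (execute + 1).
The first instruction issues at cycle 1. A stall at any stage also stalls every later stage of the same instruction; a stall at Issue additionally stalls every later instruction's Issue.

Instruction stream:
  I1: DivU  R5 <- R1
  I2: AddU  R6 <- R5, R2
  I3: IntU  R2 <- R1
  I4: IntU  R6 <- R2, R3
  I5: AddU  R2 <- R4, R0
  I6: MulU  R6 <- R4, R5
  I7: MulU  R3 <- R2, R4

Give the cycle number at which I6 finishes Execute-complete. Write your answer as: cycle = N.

cycle = 23

  I1 | 1 | 2 | 9 | 10
  I2 | 2 | 11 | 13 | 14   RAW R5: wait I1 write@10
  I3 | 3 | 4 | 5 | 12   WAR R2: wait I2 read@11
  I4 | 15 | 16 | 17 | 18   WAW R6: wait I2 write@14
  I5 | 16 | 17 | 19 | 20
  I6 | 19 | 20 | 23 | 24   WAW R6: wait I4 write@18
  I7 | 25 | 26 | 29 | 30   struct: MulU busy until I6 writes@24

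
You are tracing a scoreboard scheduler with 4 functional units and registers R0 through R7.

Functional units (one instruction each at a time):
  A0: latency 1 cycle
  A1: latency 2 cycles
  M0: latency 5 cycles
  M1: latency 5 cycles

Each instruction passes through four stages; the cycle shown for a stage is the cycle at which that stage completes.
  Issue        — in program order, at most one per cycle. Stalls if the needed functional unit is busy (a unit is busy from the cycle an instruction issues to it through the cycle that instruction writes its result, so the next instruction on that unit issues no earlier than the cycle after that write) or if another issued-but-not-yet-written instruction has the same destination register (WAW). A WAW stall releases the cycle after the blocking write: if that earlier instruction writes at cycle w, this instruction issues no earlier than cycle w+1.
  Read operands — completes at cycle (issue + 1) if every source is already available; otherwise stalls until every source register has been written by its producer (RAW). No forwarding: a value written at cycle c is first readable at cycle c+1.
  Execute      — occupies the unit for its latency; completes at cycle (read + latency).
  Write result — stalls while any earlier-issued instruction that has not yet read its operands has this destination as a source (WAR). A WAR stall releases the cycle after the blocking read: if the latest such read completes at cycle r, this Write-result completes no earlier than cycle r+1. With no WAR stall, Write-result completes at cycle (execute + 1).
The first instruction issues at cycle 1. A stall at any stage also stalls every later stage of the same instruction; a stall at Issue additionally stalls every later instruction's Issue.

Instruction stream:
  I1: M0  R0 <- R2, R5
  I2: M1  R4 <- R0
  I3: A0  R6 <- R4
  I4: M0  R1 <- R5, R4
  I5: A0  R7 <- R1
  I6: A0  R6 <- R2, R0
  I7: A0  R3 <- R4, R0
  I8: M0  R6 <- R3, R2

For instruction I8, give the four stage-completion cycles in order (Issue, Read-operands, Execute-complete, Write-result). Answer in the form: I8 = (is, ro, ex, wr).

I8 = (31, 34, 39, 40)

1) issue 1, read 2, done 7, write 8
2) issue 2, read 9, done 14, write 15  <RAW R0: wait I1 write@8>
3) issue 3, read 16, done 17, write 18  <RAW R4: wait I2 write@15>
4) issue 9, read 16, done 21, write 22  <struct: M0 busy until I1 writes@8 / RAW R4: wait I2 write@15>
5) issue 19, read 23, done 24, write 25  <struct: A0 busy until I3 writes@18 / RAW R1: wait I4 write@22>
6) issue 26, read 27, done 28, write 29  <struct: A0 busy until I5 writes@25>
7) issue 30, read 31, done 32, write 33  <struct: A0 busy until I6 writes@29>
8) issue 31, read 34, done 39, write 40  <RAW R3: wait I7 write@33>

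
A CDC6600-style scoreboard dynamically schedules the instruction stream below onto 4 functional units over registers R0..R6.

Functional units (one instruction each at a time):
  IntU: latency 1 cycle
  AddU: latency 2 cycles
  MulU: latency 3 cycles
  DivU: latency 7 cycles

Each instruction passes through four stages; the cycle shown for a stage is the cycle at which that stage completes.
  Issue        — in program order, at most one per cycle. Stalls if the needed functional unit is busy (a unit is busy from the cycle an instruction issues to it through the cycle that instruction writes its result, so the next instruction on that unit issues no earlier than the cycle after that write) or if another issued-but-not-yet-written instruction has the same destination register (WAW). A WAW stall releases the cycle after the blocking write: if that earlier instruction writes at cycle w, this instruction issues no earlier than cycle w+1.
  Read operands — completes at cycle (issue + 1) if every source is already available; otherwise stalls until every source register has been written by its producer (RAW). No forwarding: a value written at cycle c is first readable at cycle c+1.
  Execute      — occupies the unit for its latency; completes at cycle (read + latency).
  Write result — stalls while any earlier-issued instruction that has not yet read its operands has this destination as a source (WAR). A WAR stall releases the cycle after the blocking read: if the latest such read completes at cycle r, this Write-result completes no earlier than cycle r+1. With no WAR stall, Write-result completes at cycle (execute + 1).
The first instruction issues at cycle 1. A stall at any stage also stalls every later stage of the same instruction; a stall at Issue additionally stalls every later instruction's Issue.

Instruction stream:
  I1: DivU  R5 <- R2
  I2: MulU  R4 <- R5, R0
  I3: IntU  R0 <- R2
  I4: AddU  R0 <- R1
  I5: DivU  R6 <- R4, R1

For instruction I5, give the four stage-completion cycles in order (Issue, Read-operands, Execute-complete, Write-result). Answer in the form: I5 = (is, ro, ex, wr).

I5 = (14, 16, 23, 24)

cycle 1: issue I1 (DivU)
cycle 2: I1 read-ops; issue I2 (MulU)
cycle 3: issue I3 (IntU)
cycle 4: I3 read-ops
cycle 5: I3 finished on IntU
cycle 9: I1 finished on DivU
cycle 10: I1→R5
cycle 11: I2 read-ops
cycle 12: I3→R0
cycle 13: issue I4 (AddU)
cycle 14: I2 finished on MulU; I4 read-ops; issue I5 (DivU)
cycle 15: I2→R4
cycle 16: I4 finished on AddU; I5 read-ops
cycle 17: I4→R0
cycle 23: I5 finished on DivU
cycle 24: I5→R6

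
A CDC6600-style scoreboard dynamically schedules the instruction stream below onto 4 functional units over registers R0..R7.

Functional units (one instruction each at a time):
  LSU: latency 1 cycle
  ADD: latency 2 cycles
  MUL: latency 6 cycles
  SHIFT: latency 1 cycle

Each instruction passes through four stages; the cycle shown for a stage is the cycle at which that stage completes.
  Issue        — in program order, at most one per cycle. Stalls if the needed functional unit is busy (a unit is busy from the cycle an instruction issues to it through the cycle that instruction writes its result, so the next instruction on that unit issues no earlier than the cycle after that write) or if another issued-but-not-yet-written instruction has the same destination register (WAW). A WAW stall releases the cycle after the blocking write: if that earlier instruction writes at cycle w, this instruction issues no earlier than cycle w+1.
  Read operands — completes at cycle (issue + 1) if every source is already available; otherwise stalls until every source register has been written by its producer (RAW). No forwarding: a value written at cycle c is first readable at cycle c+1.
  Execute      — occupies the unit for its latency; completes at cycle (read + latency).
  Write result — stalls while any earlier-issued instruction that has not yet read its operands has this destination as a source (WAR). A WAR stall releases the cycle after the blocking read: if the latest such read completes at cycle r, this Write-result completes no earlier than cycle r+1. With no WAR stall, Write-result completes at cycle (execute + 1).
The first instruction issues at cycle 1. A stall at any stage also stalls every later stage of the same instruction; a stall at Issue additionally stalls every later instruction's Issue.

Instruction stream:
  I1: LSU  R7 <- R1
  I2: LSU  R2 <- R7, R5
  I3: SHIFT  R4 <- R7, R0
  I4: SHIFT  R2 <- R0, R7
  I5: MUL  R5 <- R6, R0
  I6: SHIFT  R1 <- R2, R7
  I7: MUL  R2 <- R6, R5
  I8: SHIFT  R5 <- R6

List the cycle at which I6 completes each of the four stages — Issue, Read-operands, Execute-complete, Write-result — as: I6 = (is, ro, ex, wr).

  I1 | 1 | 2 | 3 | 4
  I2 | 5 | 6 | 7 | 8   struct: LSU busy until I1 writes@4
  I3 | 6 | 7 | 8 | 9
  I4 | 10 | 11 | 12 | 13   struct: SHIFT busy until I3 writes@9
  I5 | 11 | 12 | 18 | 19
  I6 | 14 | 15 | 16 | 17   struct: SHIFT busy until I4 writes@13
  I7 | 20 | 21 | 27 | 28   struct: MUL busy until I5 writes@19
  I8 | 21 | 22 | 23 | 24

I6 = (14, 15, 16, 17)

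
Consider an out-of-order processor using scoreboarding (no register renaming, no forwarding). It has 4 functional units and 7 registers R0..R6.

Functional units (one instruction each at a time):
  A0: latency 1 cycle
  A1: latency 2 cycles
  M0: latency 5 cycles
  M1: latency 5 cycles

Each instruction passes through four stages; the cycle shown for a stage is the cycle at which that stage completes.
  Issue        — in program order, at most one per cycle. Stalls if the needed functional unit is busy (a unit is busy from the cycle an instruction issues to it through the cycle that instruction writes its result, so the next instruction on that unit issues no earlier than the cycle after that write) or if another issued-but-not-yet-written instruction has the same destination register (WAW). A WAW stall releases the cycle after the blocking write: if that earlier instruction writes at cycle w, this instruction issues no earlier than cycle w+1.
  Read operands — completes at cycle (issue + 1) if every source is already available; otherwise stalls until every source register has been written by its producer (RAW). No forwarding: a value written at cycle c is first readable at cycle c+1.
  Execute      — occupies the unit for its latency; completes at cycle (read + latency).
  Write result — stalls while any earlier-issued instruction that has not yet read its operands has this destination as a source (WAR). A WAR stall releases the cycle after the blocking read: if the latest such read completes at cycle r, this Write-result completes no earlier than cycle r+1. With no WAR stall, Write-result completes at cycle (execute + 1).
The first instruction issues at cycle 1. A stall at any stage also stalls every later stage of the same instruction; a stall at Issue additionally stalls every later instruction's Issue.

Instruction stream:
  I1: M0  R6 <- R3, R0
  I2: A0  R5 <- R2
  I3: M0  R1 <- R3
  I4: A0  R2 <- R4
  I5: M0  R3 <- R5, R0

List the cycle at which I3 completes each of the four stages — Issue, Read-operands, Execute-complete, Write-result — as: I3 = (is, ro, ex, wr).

[I1] 1/2/7/8
[I2] 2/3/4/5
[I3] 9/10/15/16  (struct: M0 busy until I1 writes@8)
[I4] 10/11/12/13
[I5] 17/18/23/24  (struct: M0 busy until I3 writes@16)

I3 = (9, 10, 15, 16)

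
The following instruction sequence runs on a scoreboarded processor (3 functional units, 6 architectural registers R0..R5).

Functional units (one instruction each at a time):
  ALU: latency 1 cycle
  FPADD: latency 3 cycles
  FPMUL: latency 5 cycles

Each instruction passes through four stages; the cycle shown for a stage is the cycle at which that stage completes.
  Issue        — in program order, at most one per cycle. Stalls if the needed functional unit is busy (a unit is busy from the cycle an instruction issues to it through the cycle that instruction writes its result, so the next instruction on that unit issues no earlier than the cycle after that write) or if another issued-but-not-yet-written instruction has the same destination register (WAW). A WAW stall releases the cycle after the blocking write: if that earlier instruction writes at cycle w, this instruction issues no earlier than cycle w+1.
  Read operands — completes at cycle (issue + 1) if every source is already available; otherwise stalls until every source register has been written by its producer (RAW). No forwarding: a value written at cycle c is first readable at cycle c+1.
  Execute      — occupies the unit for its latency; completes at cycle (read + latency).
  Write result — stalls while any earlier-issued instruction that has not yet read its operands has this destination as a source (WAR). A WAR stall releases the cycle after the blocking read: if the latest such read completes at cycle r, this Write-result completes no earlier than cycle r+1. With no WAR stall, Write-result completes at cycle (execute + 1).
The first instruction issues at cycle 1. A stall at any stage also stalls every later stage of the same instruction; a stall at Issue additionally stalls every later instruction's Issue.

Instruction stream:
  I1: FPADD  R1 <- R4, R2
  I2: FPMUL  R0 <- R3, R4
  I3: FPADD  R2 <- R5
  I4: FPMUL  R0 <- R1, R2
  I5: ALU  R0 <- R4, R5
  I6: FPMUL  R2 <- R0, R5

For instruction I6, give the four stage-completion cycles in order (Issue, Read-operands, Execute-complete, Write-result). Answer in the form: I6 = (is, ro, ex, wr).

[1] I1 dispatched to FPADD
[2] I1 operands ready, I2 dispatched to FPMUL
[3] I2 operands ready
[5] I1 complete
[6] R1←I1
[7] I3 dispatched to FPADD
[8] I2 complete, I3 operands ready
[9] R0←I2
[10] I4 dispatched to FPMUL
[11] I3 complete
[12] R2←I3
[13] I4 operands ready
[18] I4 complete
[19] R0←I4
[20] I5 dispatched to ALU
[21] I5 operands ready, I6 dispatched to FPMUL
[22] I5 complete
[23] R0←I5
[24] I6 operands ready
[29] I6 complete
[30] R2←I6

I6 = (21, 24, 29, 30)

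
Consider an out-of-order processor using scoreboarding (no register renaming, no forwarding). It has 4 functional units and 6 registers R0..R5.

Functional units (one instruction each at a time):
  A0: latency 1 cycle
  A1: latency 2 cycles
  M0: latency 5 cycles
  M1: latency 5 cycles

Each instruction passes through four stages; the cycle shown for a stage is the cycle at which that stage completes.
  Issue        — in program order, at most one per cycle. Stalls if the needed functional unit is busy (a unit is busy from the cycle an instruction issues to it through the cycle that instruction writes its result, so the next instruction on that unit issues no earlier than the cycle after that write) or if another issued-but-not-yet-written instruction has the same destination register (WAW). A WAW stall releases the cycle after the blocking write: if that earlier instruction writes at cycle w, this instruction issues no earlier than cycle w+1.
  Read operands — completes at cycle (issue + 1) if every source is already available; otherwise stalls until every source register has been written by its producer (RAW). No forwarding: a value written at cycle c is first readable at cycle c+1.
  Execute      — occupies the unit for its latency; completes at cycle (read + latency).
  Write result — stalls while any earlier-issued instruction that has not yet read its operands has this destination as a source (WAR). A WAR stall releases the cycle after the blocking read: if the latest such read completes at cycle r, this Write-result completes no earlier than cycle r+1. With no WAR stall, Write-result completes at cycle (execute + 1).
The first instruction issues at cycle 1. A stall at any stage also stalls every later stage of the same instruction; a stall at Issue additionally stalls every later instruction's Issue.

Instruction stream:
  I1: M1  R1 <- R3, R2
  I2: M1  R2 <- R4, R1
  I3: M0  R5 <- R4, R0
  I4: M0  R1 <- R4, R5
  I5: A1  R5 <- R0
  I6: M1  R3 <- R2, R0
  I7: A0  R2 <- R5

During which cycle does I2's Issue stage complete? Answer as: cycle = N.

cycle = 9

I1: IS=1 RO=2 EX=7 WR=8
I2: IS=9 RO=10 EX=15 WR=16  [struct: M1 busy until I1 writes@8]
I3: IS=10 RO=11 EX=16 WR=17
I4: IS=18 RO=19 EX=24 WR=25  [struct: M0 busy until I3 writes@17]
I5: IS=19 RO=20 EX=22 WR=23
I6: IS=20 RO=21 EX=26 WR=27
I7: IS=21 RO=24 EX=25 WR=26  [RAW R5: wait I5 write@23]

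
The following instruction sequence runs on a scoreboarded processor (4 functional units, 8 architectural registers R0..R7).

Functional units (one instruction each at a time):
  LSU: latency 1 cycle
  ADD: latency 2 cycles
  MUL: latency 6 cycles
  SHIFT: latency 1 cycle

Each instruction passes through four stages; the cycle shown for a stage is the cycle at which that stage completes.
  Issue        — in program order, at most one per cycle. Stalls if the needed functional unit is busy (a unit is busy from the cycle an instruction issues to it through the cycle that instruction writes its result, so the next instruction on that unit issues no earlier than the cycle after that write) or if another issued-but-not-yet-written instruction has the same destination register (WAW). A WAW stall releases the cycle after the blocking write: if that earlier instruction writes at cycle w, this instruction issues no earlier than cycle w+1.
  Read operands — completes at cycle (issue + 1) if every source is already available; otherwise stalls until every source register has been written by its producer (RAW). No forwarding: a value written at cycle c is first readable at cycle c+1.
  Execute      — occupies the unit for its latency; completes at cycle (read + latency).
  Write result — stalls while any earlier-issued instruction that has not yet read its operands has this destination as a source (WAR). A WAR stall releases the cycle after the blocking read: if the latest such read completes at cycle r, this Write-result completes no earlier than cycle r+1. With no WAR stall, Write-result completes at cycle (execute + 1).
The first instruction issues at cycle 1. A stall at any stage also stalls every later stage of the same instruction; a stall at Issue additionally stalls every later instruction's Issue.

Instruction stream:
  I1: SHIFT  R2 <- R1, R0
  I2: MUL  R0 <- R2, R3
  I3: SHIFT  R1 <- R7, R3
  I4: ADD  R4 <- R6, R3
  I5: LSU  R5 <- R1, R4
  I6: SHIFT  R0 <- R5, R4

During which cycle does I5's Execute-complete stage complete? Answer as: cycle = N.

cycle = 12

c1: issue I1 (SHIFT)
c2: I1 read-ops, issue I2 (MUL)
c3: I1 finished on SHIFT
c4: I1→R2
c5: I2 read-ops, issue I3 (SHIFT)
c6: I3 read-ops, issue I4 (ADD)
c7: I3 finished on SHIFT, I4 read-ops, issue I5 (LSU)
c8: I3→R1
c9: I4 finished on ADD
c10: I4→R4
c11: I2 finished on MUL, I5 read-ops
c12: I2→R0, I5 finished on LSU
c13: I5→R5, issue I6 (SHIFT)
c14: I6 read-ops
c15: I6 finished on SHIFT
c16: I6→R0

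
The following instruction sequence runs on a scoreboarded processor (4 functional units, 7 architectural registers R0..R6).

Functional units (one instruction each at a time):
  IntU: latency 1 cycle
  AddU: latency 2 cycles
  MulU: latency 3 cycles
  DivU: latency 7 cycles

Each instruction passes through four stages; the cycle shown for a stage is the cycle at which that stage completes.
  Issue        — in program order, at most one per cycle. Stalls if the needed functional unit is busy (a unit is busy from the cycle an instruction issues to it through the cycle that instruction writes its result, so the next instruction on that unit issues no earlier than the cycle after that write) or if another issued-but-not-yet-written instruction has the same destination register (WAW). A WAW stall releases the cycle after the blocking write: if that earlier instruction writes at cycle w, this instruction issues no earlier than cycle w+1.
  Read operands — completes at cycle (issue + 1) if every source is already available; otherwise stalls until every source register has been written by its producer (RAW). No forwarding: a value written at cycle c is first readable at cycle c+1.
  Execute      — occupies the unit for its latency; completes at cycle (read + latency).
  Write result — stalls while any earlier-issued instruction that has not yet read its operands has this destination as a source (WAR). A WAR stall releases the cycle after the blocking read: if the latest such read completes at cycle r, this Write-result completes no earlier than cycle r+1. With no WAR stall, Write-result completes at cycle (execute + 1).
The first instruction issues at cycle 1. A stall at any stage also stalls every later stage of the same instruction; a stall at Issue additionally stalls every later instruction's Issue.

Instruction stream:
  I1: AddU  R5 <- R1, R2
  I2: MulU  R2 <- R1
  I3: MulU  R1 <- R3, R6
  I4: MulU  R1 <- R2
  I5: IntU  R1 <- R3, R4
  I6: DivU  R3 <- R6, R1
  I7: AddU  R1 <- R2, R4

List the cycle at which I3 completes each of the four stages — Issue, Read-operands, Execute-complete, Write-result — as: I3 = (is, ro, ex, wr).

[1] issue I1 (AddU)
[2] I1 read-ops · issue I2 (MulU)
[3] I2 read-ops
[4] I1 finished on AddU
[5] I1→R5
[6] I2 finished on MulU
[7] I2→R2
[8] issue I3 (MulU)
[9] I3 read-ops
[12] I3 finished on MulU
[13] I3→R1
[14] issue I4 (MulU)
[15] I4 read-ops
[18] I4 finished on MulU
[19] I4→R1
[20] issue I5 (IntU)
[21] I5 read-ops · issue I6 (DivU)
[22] I5 finished on IntU
[23] I5→R1
[24] I6 read-ops · issue I7 (AddU)
[25] I7 read-ops
[27] I7 finished on AddU
[28] I7→R1
[31] I6 finished on DivU
[32] I6→R3

I3 = (8, 9, 12, 13)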